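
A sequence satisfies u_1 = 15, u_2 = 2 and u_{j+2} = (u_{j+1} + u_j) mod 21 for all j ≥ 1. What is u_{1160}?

u_1 = 15,  u_2 = 2,  u_3 = 17,  u_4 = 19,  u_5 = 15,  u_6 = 13,  u_7 = 7,  u_8 = 20,  u_9 = 6,  u_{10} = 5,  u_{11} = 11,  u_{12} = 16,  u_{13} = 6,  u_{14} = 1,  u_{15} = 7,  u_{16} = 8,  u_{17} = 15,  u_{18} = 2.
Since (u_{17}, u_{18}) = (u_1, u_2) = (15, 2) (two consecutive terms determine the rest), the sequence is periodic with period 16.
So u_{1160} = u_{1 + ((1160-1) mod 16)} = u_8 = 20.

20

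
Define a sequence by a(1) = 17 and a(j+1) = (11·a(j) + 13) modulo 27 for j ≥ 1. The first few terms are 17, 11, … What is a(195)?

26

Listing terms: a(1) = 17,  a(2) = 11,  a(3) = 26,  a(4) = 2,  a(5) = 8,  a(6) = 20,  a(7) = 17.
Since a(7) = a(1) = 17, the sequence is periodic with period 6.
So a(195) = a(1 + ((195-1) mod 6)) = a(3) = 26.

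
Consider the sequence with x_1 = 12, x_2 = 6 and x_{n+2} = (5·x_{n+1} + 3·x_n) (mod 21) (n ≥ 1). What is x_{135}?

3

We have x_1 = 12; x_2 = 6; x_3 = 3; x_4 = 12; x_5 = 6.
The sequence repeats with period 3.
(135 - 1) mod 3 = 2, so x_{135} = x_3 = 3.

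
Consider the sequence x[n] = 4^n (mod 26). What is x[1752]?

14

Computing terms: x[1] = 4; x[2] = 16; x[3] = 12; x[4] = 22; x[5] = 10; x[6] = 14; x[7] = 4.
The sequence repeats with period 6.
So x[1752] = x[1 + ((1752-1) mod 6)] = x[6] = 14.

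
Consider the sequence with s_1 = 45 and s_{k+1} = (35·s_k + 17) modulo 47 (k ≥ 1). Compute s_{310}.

35

Computing terms: s_1 = 45; s_2 = 41; s_3 = 42; s_4 = 30; s_5 = 33; s_6 = 44; s_7 = 6; s_8 = 39; s_9 = 19; s_{10} = 24; s_{11} = 11; s_{12} = 26; s_{13} = 34; s_{14} = 32; s_{15} = 9; s_{16} = 3; s_{17} = 28; s_{18} = 10; s_{19} = 38; s_{20} = 31; s_{21} = 21; s_{22} = 0; s_{23} = 17; s_{24} = 1; s_{25} = 5; s_{26} = 4; s_{27} = 16; s_{28} = 13; s_{29} = 2; s_{30} = 40; s_{31} = 7; s_{32} = 27; s_{33} = 22; s_{34} = 35; s_{35} = 20; s_{36} = 12; s_{37} = 14; s_{38} = 37; s_{39} = 43; s_{40} = 18; s_{41} = 36; s_{42} = 8; s_{43} = 15; s_{44} = 25; s_{45} = 46; s_{46} = 29; s_{47} = 45.
Since s_{47} = s_1 = 45, the sequence is periodic with period 46.
So s_{310} = s_{1 + ((310-1) mod 46)} = s_{34} = 35.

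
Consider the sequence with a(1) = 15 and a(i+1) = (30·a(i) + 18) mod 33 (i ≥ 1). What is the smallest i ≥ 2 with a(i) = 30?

Computing terms: a(1) = 15; a(2) = 6; a(3) = 0; a(4) = 18; a(5) = 30; a(6) = 27; a(7) = 3; a(8) = 9; a(9) = 24; a(10) = 12; a(11) = 15.
Since a(11) = a(1) = 15, the sequence is periodic with period 10.
The value 30 first appears (with i ≥ 2) at a(5).

5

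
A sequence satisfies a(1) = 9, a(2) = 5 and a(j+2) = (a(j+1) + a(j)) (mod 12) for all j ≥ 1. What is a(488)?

5

a(1) = 9, a(2) = 5, a(3) = 2, a(4) = 7, a(5) = 9, a(6) = 4, a(7) = 1, a(8) = 5, a(9) = 6, a(10) = 11, a(11) = 5, a(12) = 4, a(13) = 9, a(14) = 1, a(15) = 10, a(16) = 11, a(17) = 9, a(18) = 8, a(19) = 5, a(20) = 1, a(21) = 6, a(22) = 7, a(23) = 1, a(24) = 8, a(25) = 9, a(26) = 5.
The sequence repeats with period 24.
(488 - 1) mod 24 = 7, so a(488) = a(8) = 5.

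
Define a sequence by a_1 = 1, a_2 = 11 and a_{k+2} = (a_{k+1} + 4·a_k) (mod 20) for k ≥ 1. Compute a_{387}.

a_1 = 1, a_2 = 11, a_3 = 15, a_4 = 19, a_5 = 19, a_6 = 15, a_7 = 11, a_8 = 11, a_9 = 15.
Since (a_8, a_9) = (a_2, a_3) = (11, 15) (two consecutive terms determine the rest), the sequence is eventually periodic: after a pre-period of length 1 it cycles with period 6.
For k ≥ 2, a_k depends only on (k - 2) mod 6. (387 - 2) mod 6 = 1, so a_{387} = a_3 = 15.

15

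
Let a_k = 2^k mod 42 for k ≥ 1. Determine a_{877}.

a_1 = 2; a_2 = 4; a_3 = 8; a_4 = 16; a_5 = 32; a_6 = 22; a_7 = 2.
The sequence repeats with period 6.
(877 - 1) mod 6 = 0, so a_{877} = a_1 = 2.

2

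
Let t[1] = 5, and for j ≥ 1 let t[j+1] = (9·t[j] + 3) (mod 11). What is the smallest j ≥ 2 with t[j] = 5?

t[1] = 5,  t[2] = 4,  t[3] = 6,  t[4] = 2,  t[5] = 10,  t[6] = 5.
The sequence repeats with period 5.
The value 5 next appears (with j ≥ 2) at t[6].

6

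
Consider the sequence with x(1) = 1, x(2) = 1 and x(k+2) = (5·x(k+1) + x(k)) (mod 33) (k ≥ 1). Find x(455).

Computing terms: x(1) = 1; x(2) = 1; x(3) = 6; x(4) = 31; x(5) = 29; x(6) = 11; x(7) = 18; x(8) = 2; x(9) = 28; x(10) = 10; x(11) = 12; x(12) = 4; x(13) = 32; x(14) = 32; x(15) = 27; x(16) = 2; x(17) = 4; x(18) = 22; x(19) = 15; x(20) = 31; x(21) = 5; x(22) = 23; x(23) = 21; x(24) = 29; x(25) = 1; x(26) = 1.
The sequence repeats with period 24.
(455 - 1) mod 24 = 22, so x(455) = x(23) = 21.

21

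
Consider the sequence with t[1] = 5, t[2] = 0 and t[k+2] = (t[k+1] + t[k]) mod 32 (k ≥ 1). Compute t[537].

Listing terms: t[1] = 5; t[2] = 0; t[3] = 5; t[4] = 5; t[5] = 10; t[6] = 15; t[7] = 25; t[8] = 8; t[9] = 1; t[10] = 9; t[11] = 10; t[12] = 19; t[13] = 29; t[14] = 16; t[15] = 13; t[16] = 29; t[17] = 10; t[18] = 7; t[19] = 17; t[20] = 24; t[21] = 9; t[22] = 1; t[23] = 10; t[24] = 11; t[25] = 21; t[26] = 0; t[27] = 21; t[28] = 21; t[29] = 10; t[30] = 31; t[31] = 9; t[32] = 8; t[33] = 17; t[34] = 25; t[35] = 10; t[36] = 3; t[37] = 13; t[38] = 16; t[39] = 29; t[40] = 13; t[41] = 10; t[42] = 23; t[43] = 1; t[44] = 24; t[45] = 25; t[46] = 17; t[47] = 10; t[48] = 27; t[49] = 5; t[50] = 0.
Since (t[49], t[50]) = (t[1], t[2]) = (5, 0) (two consecutive terms determine the rest), the sequence is periodic with period 48.
So t[537] = t[1 + ((537-1) mod 48)] = t[9] = 1.

1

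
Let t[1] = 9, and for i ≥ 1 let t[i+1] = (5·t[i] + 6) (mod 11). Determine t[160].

5

We have t[1] = 9, t[2] = 7, t[3] = 8, t[4] = 2, t[5] = 5, t[6] = 9.
Since t[6] = t[1] = 9, the sequence is periodic with period 5.
(160 - 1) mod 5 = 4, so t[160] = t[5] = 5.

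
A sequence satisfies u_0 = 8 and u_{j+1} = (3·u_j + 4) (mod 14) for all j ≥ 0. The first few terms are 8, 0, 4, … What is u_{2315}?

6

We have u_0 = 8, u_1 = 0, u_2 = 4, u_3 = 2, u_4 = 10, u_5 = 6, u_6 = 8.
Since u_6 = u_0 = 8, the sequence is periodic with period 6.
(2315 - 0) mod 6 = 5, so u_{2315} = u_5 = 6.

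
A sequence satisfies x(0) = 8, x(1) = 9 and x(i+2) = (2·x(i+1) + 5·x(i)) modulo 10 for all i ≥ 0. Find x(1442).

8

Computing terms: x(0) = 8; x(1) = 9; x(2) = 8; x(3) = 1; x(4) = 2; x(5) = 9; x(6) = 8.
Since (x(5), x(6)) = (x(1), x(2)) = (9, 8) (two consecutive terms determine the rest), the sequence is eventually periodic: after a pre-period of length 1 it cycles with period 4.
For i ≥ 1, x(i) depends only on (i - 1) mod 4. (1442 - 1) mod 4 = 1, so x(1442) = x(2) = 8.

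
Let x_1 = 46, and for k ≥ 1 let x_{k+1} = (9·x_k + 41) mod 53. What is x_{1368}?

We have x_1 = 46, x_2 = 31, x_3 = 2, x_4 = 6, x_5 = 42, x_6 = 48, x_7 = 49, x_8 = 5, x_9 = 33, x_{10} = 20, x_{11} = 9, x_{12} = 16, x_{13} = 26, x_{14} = 10, x_{15} = 25, x_{16} = 1, x_{17} = 50, x_{18} = 14, x_{19} = 8, x_{20} = 7, x_{21} = 51, x_{22} = 23, x_{23} = 36, x_{24} = 47, x_{25} = 40, x_{26} = 30, x_{27} = 46.
Since x_{27} = x_1 = 46, the sequence is periodic with period 26.
(1368 - 1) mod 26 = 15, so x_{1368} = x_{16} = 1.

1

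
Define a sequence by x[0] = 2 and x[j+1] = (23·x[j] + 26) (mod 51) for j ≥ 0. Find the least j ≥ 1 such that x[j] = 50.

2

We have x[0] = 2; x[1] = 21; x[2] = 50; x[3] = 3; x[4] = 44; x[5] = 18; x[6] = 32; x[7] = 48; x[8] = 8; x[9] = 6; x[10] = 11; x[11] = 24; x[12] = 17; x[13] = 9; x[14] = 29; x[15] = 30; x[16] = 2.
Since x[16] = x[0] = 2, the sequence is periodic with period 16.
The value 50 first appears (with j ≥ 1) at x[2].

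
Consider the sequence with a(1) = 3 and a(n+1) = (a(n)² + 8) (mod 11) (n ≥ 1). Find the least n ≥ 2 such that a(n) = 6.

Computing terms: a(1) = 3; a(2) = 6; a(3) = 0; a(4) = 8; a(5) = 6.
Since a(5) = a(2) = 6, the sequence is eventually periodic: after a pre-period of length 1 it cycles with period 3.
The value 6 first appears (with n ≥ 2) at a(2).

2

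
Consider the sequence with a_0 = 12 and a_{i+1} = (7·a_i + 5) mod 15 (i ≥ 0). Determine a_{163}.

11

Listing terms: a_0 = 12, a_1 = 14, a_2 = 13, a_3 = 6, a_4 = 2, a_5 = 4, a_6 = 3, a_7 = 11, a_8 = 7, a_9 = 9, a_{10} = 8, a_{11} = 1, a_{12} = 12.
The sequence repeats with period 12.
(163 - 0) mod 12 = 7, so a_{163} = a_7 = 11.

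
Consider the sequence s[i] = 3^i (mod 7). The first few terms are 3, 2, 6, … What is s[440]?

2

Listing terms: s[1] = 3,  s[2] = 2,  s[3] = 6,  s[4] = 4,  s[5] = 5,  s[6] = 1,  s[7] = 3.
Since s[7] = s[1] = 3, the sequence is periodic with period 6.
(440 - 1) mod 6 = 1, so s[440] = s[2] = 2.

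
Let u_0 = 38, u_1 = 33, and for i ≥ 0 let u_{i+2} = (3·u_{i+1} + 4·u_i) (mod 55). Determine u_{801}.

33

u_0 = 38, u_1 = 33, u_2 = 31, u_3 = 5, u_4 = 29, u_5 = 52, u_6 = 52, u_7 = 34, u_8 = 35, u_9 = 21, u_{10} = 38, u_{11} = 33.
The sequence repeats with period 10.
So u_{801} = u_{0 + ((801-0) mod 10)} = u_1 = 33.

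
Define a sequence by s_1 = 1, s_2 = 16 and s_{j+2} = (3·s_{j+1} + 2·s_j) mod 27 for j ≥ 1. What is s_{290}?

We have s_1 = 1,  s_2 = 16,  s_3 = 23,  s_4 = 20,  s_5 = 25,  s_6 = 7,  s_7 = 17,  s_8 = 11,  s_9 = 13,  s_{10} = 7,  s_{11} = 20,  s_{12} = 20,  s_{13} = 19,  s_{14} = 16,  s_{15} = 5,  s_{16} = 20,  s_{17} = 16,  s_{18} = 7,  s_{19} = 26,  s_{20} = 11,  s_{21} = 4,  s_{22} = 7,  s_{23} = 2,  s_{24} = 20,  s_{25} = 10,  s_{26} = 16,  s_{27} = 14,  s_{28} = 20,  s_{29} = 7,  s_{30} = 7,  s_{31} = 8,  s_{32} = 11,  s_{33} = 22,  s_{34} = 7,  s_{35} = 11,  s_{36} = 20,  s_{37} = 1,  s_{38} = 16.
The sequence repeats with period 36.
So s_{290} = s_{1 + ((290-1) mod 36)} = s_2 = 16.

16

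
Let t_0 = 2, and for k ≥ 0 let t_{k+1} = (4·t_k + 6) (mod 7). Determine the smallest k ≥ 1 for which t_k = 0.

1

We have t_0 = 2; t_1 = 0; t_2 = 6; t_3 = 2.
The sequence repeats with period 3.
The value 0 first appears (with k ≥ 1) at t_1.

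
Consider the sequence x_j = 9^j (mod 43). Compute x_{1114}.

9

Listing terms: x_1 = 9, x_2 = 38, x_3 = 41, x_4 = 25, x_5 = 10, x_6 = 4, x_7 = 36, x_8 = 23, x_9 = 35, x_{10} = 14, x_{11} = 40, x_{12} = 16, x_{13} = 15, x_{14} = 6, x_{15} = 11, x_{16} = 13, x_{17} = 31, x_{18} = 21, x_{19} = 17, x_{20} = 24, x_{21} = 1, x_{22} = 9.
Since x_{22} = x_1 = 9, the sequence is periodic with period 21.
So x_{1114} = x_{1 + ((1114-1) mod 21)} = x_1 = 9.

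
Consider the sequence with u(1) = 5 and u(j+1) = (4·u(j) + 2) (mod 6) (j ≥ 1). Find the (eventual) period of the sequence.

u(1) = 5,  u(2) = 4,  u(3) = 0,  u(4) = 2,  u(5) = 4.
Since u(5) = u(2) = 4, the sequence is eventually periodic: after a pre-period of length 1 it cycles with period 3.

3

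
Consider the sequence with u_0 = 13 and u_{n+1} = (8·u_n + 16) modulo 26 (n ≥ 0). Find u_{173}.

Listing terms: u_0 = 13,  u_1 = 16,  u_2 = 14,  u_3 = 24,  u_4 = 0,  u_5 = 16.
Since u_5 = u_1 = 16, the sequence is eventually periodic: after a pre-period of length 1 it cycles with period 4.
For n ≥ 1, u_n depends only on (n - 1) mod 4. (173 - 1) mod 4 = 0, so u_{173} = u_1 = 16.

16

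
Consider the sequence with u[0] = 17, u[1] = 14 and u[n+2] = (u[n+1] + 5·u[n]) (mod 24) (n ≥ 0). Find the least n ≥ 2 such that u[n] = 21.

5

We have u[0] = 17; u[1] = 14; u[2] = 3; u[3] = 1; u[4] = 16; u[5] = 21; u[6] = 5; u[7] = 14; u[8] = 15; u[9] = 13; u[10] = 16; u[11] = 9; u[12] = 17; u[13] = 14.
Since (u[12], u[13]) = (u[0], u[1]) = (17, 14) (two consecutive terms determine the rest), the sequence is periodic with period 12.
The value 21 first appears (with n ≥ 2) at u[5].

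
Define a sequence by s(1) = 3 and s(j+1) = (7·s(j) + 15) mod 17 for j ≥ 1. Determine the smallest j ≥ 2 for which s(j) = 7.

We have s(1) = 3; s(2) = 2; s(3) = 12; s(4) = 14; s(5) = 11; s(6) = 7; s(7) = 13; s(8) = 4; s(9) = 9; s(10) = 10; s(11) = 0; s(12) = 15; s(13) = 1; s(14) = 5; s(15) = 16; s(16) = 8; s(17) = 3.
Since s(17) = s(1) = 3, the sequence is periodic with period 16.
The value 7 first appears (with j ≥ 2) at s(6).

6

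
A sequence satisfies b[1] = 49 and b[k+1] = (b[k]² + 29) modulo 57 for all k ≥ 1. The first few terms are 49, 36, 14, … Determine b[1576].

45

Listing terms: b[1] = 49,  b[2] = 36,  b[3] = 14,  b[4] = 54,  b[5] = 38,  b[6] = 48,  b[7] = 53,  b[8] = 45,  b[9] = 2,  b[10] = 33,  b[11] = 35,  b[12] = 0,  b[13] = 29,  b[14] = 15,  b[15] = 26,  b[16] = 21,  b[17] = 14.
Since b[17] = b[3] = 14, the sequence is eventually periodic: after a pre-period of length 2 it cycles with period 14.
For k ≥ 3, b[k] depends only on (k - 3) mod 14. (1576 - 3) mod 14 = 5, so b[1576] = b[8] = 45.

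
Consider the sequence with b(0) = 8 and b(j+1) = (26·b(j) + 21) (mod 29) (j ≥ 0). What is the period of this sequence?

28

Listing terms: b(0) = 8,  b(1) = 26,  b(2) = 1,  b(3) = 18,  b(4) = 25,  b(5) = 4,  b(6) = 9,  b(7) = 23,  b(8) = 10,  b(9) = 20,  b(10) = 19,  b(11) = 22,  b(12) = 13,  b(13) = 11,  b(14) = 17,  b(15) = 28,  b(16) = 24,  b(17) = 7,  b(18) = 0,  b(19) = 21,  b(20) = 16,  b(21) = 2,  b(22) = 15,  b(23) = 5,  b(24) = 6,  b(25) = 3,  b(26) = 12,  b(27) = 14,  b(28) = 8.
The sequence repeats with period 28.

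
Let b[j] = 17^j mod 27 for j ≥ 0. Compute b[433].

b[0] = 1; b[1] = 17; b[2] = 19; b[3] = 26; b[4] = 10; b[5] = 8; b[6] = 1.
Since b[6] = b[0] = 1, the sequence is periodic with period 6.
(433 - 0) mod 6 = 1, so b[433] = b[1] = 17.

17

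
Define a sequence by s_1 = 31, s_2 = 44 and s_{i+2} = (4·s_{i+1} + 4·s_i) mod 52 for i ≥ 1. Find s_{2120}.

44

Computing terms: s_1 = 31; s_2 = 44; s_3 = 40; s_4 = 24; s_5 = 48; s_6 = 28; s_7 = 44; s_8 = 28; s_9 = 28; s_{10} = 16; s_{11} = 20; s_{12} = 40; s_{13} = 32; s_{14} = 28; s_{15} = 32; s_{16} = 32; s_{17} = 48; s_{18} = 8; s_{19} = 16; s_{20} = 44; s_{21} = 32; s_{22} = 44; s_{23} = 44; s_{24} = 40.
Since (s_{23}, s_{24}) = (s_2, s_3) = (44, 40) (two consecutive terms determine the rest), the sequence is eventually periodic: after a pre-period of length 1 it cycles with period 21.
For i ≥ 2, s_i depends only on (i - 2) mod 21. (2120 - 2) mod 21 = 18, so s_{2120} = s_{20} = 44.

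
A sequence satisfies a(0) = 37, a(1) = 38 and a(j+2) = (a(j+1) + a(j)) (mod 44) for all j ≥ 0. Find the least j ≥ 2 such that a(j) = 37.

5

Computing terms: a(0) = 37,  a(1) = 38,  a(2) = 31,  a(3) = 25,  a(4) = 12,  a(5) = 37,  a(6) = 5,  a(7) = 42,  a(8) = 3,  a(9) = 1,  a(10) = 4,  a(11) = 5,  a(12) = 9,  a(13) = 14,  a(14) = 23,  a(15) = 37,  a(16) = 16,  a(17) = 9,  a(18) = 25,  a(19) = 34,  a(20) = 15,  a(21) = 5,  a(22) = 20,  a(23) = 25,  a(24) = 1,  a(25) = 26,  a(26) = 27,  a(27) = 9,  a(28) = 36,  a(29) = 1,  a(30) = 37,  a(31) = 38.
Since (a(30), a(31)) = (a(0), a(1)) = (37, 38) (two consecutive terms determine the rest), the sequence is periodic with period 30.
The value 37 first appears (with j ≥ 2) at a(5).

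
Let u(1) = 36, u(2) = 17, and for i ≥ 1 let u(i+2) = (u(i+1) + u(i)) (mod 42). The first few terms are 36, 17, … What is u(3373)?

u(1) = 36, u(2) = 17, u(3) = 11, u(4) = 28, u(5) = 39, u(6) = 25, u(7) = 22, u(8) = 5, u(9) = 27, u(10) = 32, u(11) = 17, u(12) = 7, u(13) = 24, u(14) = 31, u(15) = 13, u(16) = 2, u(17) = 15, u(18) = 17, u(19) = 32, u(20) = 7, u(21) = 39, u(22) = 4, u(23) = 1, u(24) = 5, u(25) = 6, u(26) = 11, u(27) = 17, u(28) = 28, u(29) = 3, u(30) = 31, u(31) = 34, u(32) = 23, u(33) = 15, u(34) = 38, u(35) = 11, u(36) = 7, u(37) = 18, u(38) = 25, u(39) = 1, u(40) = 26, u(41) = 27, u(42) = 11, u(43) = 38, u(44) = 7, u(45) = 3, u(46) = 10, u(47) = 13, u(48) = 23, u(49) = 36, u(50) = 17.
The sequence repeats with period 48.
(3373 - 1) mod 48 = 12, so u(3373) = u(13) = 24.

24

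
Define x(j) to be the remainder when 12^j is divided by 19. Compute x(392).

11

Computing terms: x(1) = 12,  x(2) = 11,  x(3) = 18,  x(4) = 7,  x(5) = 8,  x(6) = 1,  x(7) = 12.
The sequence repeats with period 6.
(392 - 1) mod 6 = 1, so x(392) = x(2) = 11.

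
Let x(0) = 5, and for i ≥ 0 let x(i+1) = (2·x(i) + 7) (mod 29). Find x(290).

14

Listing terms: x(0) = 5, x(1) = 17, x(2) = 12, x(3) = 2, x(4) = 11, x(5) = 0, x(6) = 7, x(7) = 21, x(8) = 20, x(9) = 18, x(10) = 14, x(11) = 6, x(12) = 19, x(13) = 16, x(14) = 10, x(15) = 27, x(16) = 3, x(17) = 13, x(18) = 4, x(19) = 15, x(20) = 8, x(21) = 23, x(22) = 24, x(23) = 26, x(24) = 1, x(25) = 9, x(26) = 25, x(27) = 28, x(28) = 5.
Since x(28) = x(0) = 5, the sequence is periodic with period 28.
(290 - 0) mod 28 = 10, so x(290) = x(10) = 14.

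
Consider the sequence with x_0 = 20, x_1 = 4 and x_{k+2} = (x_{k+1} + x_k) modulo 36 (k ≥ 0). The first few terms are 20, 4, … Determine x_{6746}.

x_0 = 20; x_1 = 4; x_2 = 24; x_3 = 28; x_4 = 16; x_5 = 8; x_6 = 24; x_7 = 32; x_8 = 20; x_9 = 16; x_{10} = 0; x_{11} = 16; x_{12} = 16; x_{13} = 32; x_{14} = 12; x_{15} = 8; x_{16} = 20; x_{17} = 28; x_{18} = 12; x_{19} = 4; x_{20} = 16; x_{21} = 20; x_{22} = 0; x_{23} = 20; x_{24} = 20; x_{25} = 4.
Since (x_{24}, x_{25}) = (x_0, x_1) = (20, 4) (two consecutive terms determine the rest), the sequence is periodic with period 24.
So x_{6746} = x_{0 + ((6746-0) mod 24)} = x_2 = 24.

24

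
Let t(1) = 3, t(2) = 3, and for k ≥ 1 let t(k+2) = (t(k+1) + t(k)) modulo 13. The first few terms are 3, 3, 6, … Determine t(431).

Listing terms: t(1) = 3,  t(2) = 3,  t(3) = 6,  t(4) = 9,  t(5) = 2,  t(6) = 11,  t(7) = 0,  t(8) = 11,  t(9) = 11,  t(10) = 9,  t(11) = 7,  t(12) = 3,  t(13) = 10,  t(14) = 0,  t(15) = 10,  t(16) = 10,  t(17) = 7,  t(18) = 4,  t(19) = 11,  t(20) = 2,  t(21) = 0,  t(22) = 2,  t(23) = 2,  t(24) = 4,  t(25) = 6,  t(26) = 10,  t(27) = 3,  t(28) = 0,  t(29) = 3,  t(30) = 3.
Since (t(29), t(30)) = (t(1), t(2)) = (3, 3) (two consecutive terms determine the rest), the sequence is periodic with period 28.
So t(431) = t(1 + ((431-1) mod 28)) = t(11) = 7.

7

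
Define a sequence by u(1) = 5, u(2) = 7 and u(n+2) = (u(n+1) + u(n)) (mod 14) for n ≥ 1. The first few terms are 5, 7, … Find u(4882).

7

Listing terms: u(1) = 5; u(2) = 7; u(3) = 12; u(4) = 5; u(5) = 3; u(6) = 8; u(7) = 11; u(8) = 5; u(9) = 2; u(10) = 7; u(11) = 9; u(12) = 2; u(13) = 11; u(14) = 13; u(15) = 10; u(16) = 9; u(17) = 5; u(18) = 0; u(19) = 5; u(20) = 5; u(21) = 10; u(22) = 1; u(23) = 11; u(24) = 12; u(25) = 9; u(26) = 7; u(27) = 2; u(28) = 9; u(29) = 11; u(30) = 6; u(31) = 3; u(32) = 9; u(33) = 12; u(34) = 7; u(35) = 5; u(36) = 12; u(37) = 3; u(38) = 1; u(39) = 4; u(40) = 5; u(41) = 9; u(42) = 0; u(43) = 9; u(44) = 9; u(45) = 4; u(46) = 13; u(47) = 3; u(48) = 2; u(49) = 5; u(50) = 7.
The sequence repeats with period 48.
So u(4882) = u(1 + ((4882-1) mod 48)) = u(34) = 7.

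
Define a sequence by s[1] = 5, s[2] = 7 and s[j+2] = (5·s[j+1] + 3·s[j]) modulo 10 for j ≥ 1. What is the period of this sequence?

We have s[1] = 5,  s[2] = 7,  s[3] = 0,  s[4] = 1,  s[5] = 5,  s[6] = 8,  s[7] = 5,  s[8] = 9,  s[9] = 0,  s[10] = 7,  s[11] = 5,  s[12] = 6,  s[13] = 5,  s[14] = 3,  s[15] = 0,  s[16] = 9,  s[17] = 5,  s[18] = 2,  s[19] = 5,  s[20] = 1,  s[21] = 0,  s[22] = 3,  s[23] = 5,  s[24] = 4,  s[25] = 5,  s[26] = 7.
Since (s[25], s[26]) = (s[1], s[2]) = (5, 7) (two consecutive terms determine the rest), the sequence is periodic with period 24.

24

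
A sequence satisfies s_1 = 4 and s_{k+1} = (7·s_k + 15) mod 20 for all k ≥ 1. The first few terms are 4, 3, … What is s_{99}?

16

Listing terms: s_1 = 4, s_2 = 3, s_3 = 16, s_4 = 7, s_5 = 4.
Since s_5 = s_1 = 4, the sequence is periodic with period 4.
So s_{99} = s_{1 + ((99-1) mod 4)} = s_3 = 16.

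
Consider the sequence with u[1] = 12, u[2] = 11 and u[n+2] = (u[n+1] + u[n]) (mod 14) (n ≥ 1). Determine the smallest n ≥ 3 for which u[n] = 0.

We have u[1] = 12; u[2] = 11; u[3] = 9; u[4] = 6; u[5] = 1; u[6] = 7; u[7] = 8; u[8] = 1; u[9] = 9; u[10] = 10; u[11] = 5; u[12] = 1; u[13] = 6; u[14] = 7; u[15] = 13; u[16] = 6; u[17] = 5; u[18] = 11; u[19] = 2; u[20] = 13; u[21] = 1; u[22] = 0; u[23] = 1; u[24] = 1; u[25] = 2; u[26] = 3; u[27] = 5; u[28] = 8; u[29] = 13; u[30] = 7; u[31] = 6; u[32] = 13; u[33] = 5; u[34] = 4; u[35] = 9; u[36] = 13; u[37] = 8; u[38] = 7; u[39] = 1; u[40] = 8; u[41] = 9; u[42] = 3; u[43] = 12; u[44] = 1; u[45] = 13; u[46] = 0; u[47] = 13; u[48] = 13; u[49] = 12; u[50] = 11.
Since (u[49], u[50]) = (u[1], u[2]) = (12, 11) (two consecutive terms determine the rest), the sequence is periodic with period 48.
The value 0 first appears (with n ≥ 3) at u[22].

22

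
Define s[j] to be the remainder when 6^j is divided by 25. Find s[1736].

Listing terms: s[0] = 1,  s[1] = 6,  s[2] = 11,  s[3] = 16,  s[4] = 21,  s[5] = 1.
The sequence repeats with period 5.
(1736 - 0) mod 5 = 1, so s[1736] = s[1] = 6.

6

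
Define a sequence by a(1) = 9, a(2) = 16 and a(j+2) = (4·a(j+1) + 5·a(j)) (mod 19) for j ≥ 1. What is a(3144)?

a(1) = 9; a(2) = 16; a(3) = 14; a(4) = 3; a(5) = 6; a(6) = 1; a(7) = 15; a(8) = 8; a(9) = 12; a(10) = 12; a(11) = 13; a(12) = 17; a(13) = 0; a(14) = 9; a(15) = 17; a(16) = 18; a(17) = 5; a(18) = 15; a(19) = 9; a(20) = 16.
The sequence repeats with period 18.
So a(3144) = a(1 + ((3144-1) mod 18)) = a(12) = 17.

17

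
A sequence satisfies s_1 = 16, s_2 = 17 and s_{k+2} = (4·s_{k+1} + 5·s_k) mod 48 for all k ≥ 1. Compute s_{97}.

We have s_1 = 16, s_2 = 17, s_3 = 4, s_4 = 5, s_5 = 40, s_6 = 41, s_7 = 28, s_8 = 29, s_9 = 16, s_{10} = 17.
Since (s_9, s_{10}) = (s_1, s_2) = (16, 17) (two consecutive terms determine the rest), the sequence is periodic with period 8.
So s_{97} = s_{1 + ((97-1) mod 8)} = s_1 = 16.

16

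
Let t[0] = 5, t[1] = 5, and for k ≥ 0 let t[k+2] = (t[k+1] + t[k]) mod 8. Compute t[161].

0

We have t[0] = 5, t[1] = 5, t[2] = 2, t[3] = 7, t[4] = 1, t[5] = 0, t[6] = 1, t[7] = 1, t[8] = 2, t[9] = 3, t[10] = 5, t[11] = 0, t[12] = 5, t[13] = 5.
Since (t[12], t[13]) = (t[0], t[1]) = (5, 5) (two consecutive terms determine the rest), the sequence is periodic with period 12.
So t[161] = t[0 + ((161-0) mod 12)] = t[5] = 0.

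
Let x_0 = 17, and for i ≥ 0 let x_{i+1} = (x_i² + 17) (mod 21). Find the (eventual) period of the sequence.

Computing terms: x_0 = 17; x_1 = 12; x_2 = 14; x_3 = 3; x_4 = 5; x_5 = 0; x_6 = 17.
The sequence repeats with period 6.

6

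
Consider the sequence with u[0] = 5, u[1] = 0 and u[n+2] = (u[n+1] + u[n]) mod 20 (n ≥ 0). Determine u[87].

u[0] = 5; u[1] = 0; u[2] = 5; u[3] = 5; u[4] = 10; u[5] = 15; u[6] = 5; u[7] = 0.
The sequence repeats with period 6.
(87 - 0) mod 6 = 3, so u[87] = u[3] = 5.

5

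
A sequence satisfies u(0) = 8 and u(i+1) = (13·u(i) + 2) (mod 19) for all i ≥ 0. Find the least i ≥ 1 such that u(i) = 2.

We have u(0) = 8, u(1) = 11, u(2) = 12, u(3) = 6, u(4) = 4, u(5) = 16, u(6) = 1, u(7) = 15, u(8) = 7, u(9) = 17, u(10) = 14, u(11) = 13, u(12) = 0, u(13) = 2, u(14) = 9, u(15) = 5, u(16) = 10, u(17) = 18, u(18) = 8.
The sequence repeats with period 18.
The value 2 first appears (with i ≥ 1) at u(13).

13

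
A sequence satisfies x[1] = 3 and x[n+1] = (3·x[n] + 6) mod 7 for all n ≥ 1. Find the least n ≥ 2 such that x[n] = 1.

Computing terms: x[1] = 3; x[2] = 1; x[3] = 2; x[4] = 5; x[5] = 0; x[6] = 6; x[7] = 3.
Since x[7] = x[1] = 3, the sequence is periodic with period 6.
The value 1 first appears (with n ≥ 2) at x[2].

2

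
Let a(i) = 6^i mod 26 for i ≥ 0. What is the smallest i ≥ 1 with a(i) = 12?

Listing terms: a(0) = 1, a(1) = 6, a(2) = 10, a(3) = 8, a(4) = 22, a(5) = 2, a(6) = 12, a(7) = 20, a(8) = 16, a(9) = 18, a(10) = 4, a(11) = 24, a(12) = 14, a(13) = 6.
Since a(13) = a(1) = 6, the sequence is eventually periodic: after a pre-period of length 1 it cycles with period 12.
The value 12 first appears (with i ≥ 1) at a(6).

6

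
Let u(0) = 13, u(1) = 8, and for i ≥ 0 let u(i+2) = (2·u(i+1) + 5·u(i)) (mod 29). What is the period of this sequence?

14

Computing terms: u(0) = 13; u(1) = 8; u(2) = 23; u(3) = 28; u(4) = 26; u(5) = 18; u(6) = 21; u(7) = 16; u(8) = 21; u(9) = 6; u(10) = 1; u(11) = 3; u(12) = 11; u(13) = 8; u(14) = 13; u(15) = 8.
The sequence repeats with period 14.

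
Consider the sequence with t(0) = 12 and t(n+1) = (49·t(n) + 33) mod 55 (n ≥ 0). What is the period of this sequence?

Computing terms: t(0) = 12, t(1) = 16, t(2) = 47, t(3) = 26, t(4) = 42, t(5) = 1, t(6) = 27, t(7) = 36, t(8) = 37, t(9) = 31, t(10) = 12.
The sequence repeats with period 10.

10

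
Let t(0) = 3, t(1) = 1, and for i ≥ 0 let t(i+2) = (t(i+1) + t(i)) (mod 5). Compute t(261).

Computing terms: t(0) = 3,  t(1) = 1,  t(2) = 4,  t(3) = 0,  t(4) = 4,  t(5) = 4,  t(6) = 3,  t(7) = 2,  t(8) = 0,  t(9) = 2,  t(10) = 2,  t(11) = 4,  t(12) = 1,  t(13) = 0,  t(14) = 1,  t(15) = 1,  t(16) = 2,  t(17) = 3,  t(18) = 0,  t(19) = 3,  t(20) = 3,  t(21) = 1.
Since (t(20), t(21)) = (t(0), t(1)) = (3, 1) (two consecutive terms determine the rest), the sequence is periodic with period 20.
So t(261) = t(0 + ((261-0) mod 20)) = t(1) = 1.

1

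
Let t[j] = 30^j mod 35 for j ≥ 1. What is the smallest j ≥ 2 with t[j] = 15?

Listing terms: t[1] = 30, t[2] = 25, t[3] = 15, t[4] = 30.
Since t[4] = t[1] = 30, the sequence is periodic with period 3.
The value 15 first appears (with j ≥ 2) at t[3].

3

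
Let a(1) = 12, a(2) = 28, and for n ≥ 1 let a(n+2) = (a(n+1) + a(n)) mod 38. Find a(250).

20

Listing terms: a(1) = 12; a(2) = 28; a(3) = 2; a(4) = 30; a(5) = 32; a(6) = 24; a(7) = 18; a(8) = 4; a(9) = 22; a(10) = 26; a(11) = 10; a(12) = 36; a(13) = 8; a(14) = 6; a(15) = 14; a(16) = 20; a(17) = 34; a(18) = 16; a(19) = 12; a(20) = 28.
Since (a(19), a(20)) = (a(1), a(2)) = (12, 28) (two consecutive terms determine the rest), the sequence is periodic with period 18.
(250 - 1) mod 18 = 15, so a(250) = a(16) = 20.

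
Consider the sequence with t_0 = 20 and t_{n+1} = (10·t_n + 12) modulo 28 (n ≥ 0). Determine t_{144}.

20

t_0 = 20, t_1 = 16, t_2 = 4, t_3 = 24, t_4 = 0, t_5 = 12, t_6 = 20.
Since t_6 = t_0 = 20, the sequence is periodic with period 6.
So t_{144} = t_{0 + ((144-0) mod 6)} = t_0 = 20.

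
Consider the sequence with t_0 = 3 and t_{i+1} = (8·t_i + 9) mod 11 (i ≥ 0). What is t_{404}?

We have t_0 = 3; t_1 = 0; t_2 = 9; t_3 = 4; t_4 = 8; t_5 = 7; t_6 = 10; t_7 = 1; t_8 = 6; t_9 = 2; t_{10} = 3.
The sequence repeats with period 10.
(404 - 0) mod 10 = 4, so t_{404} = t_4 = 8.

8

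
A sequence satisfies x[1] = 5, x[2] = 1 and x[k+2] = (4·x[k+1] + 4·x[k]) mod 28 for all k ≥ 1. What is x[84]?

We have x[1] = 5,  x[2] = 1,  x[3] = 24,  x[4] = 16,  x[5] = 20,  x[6] = 4,  x[7] = 12,  x[8] = 8,  x[9] = 24,  x[10] = 16.
Since (x[9], x[10]) = (x[3], x[4]) = (24, 16) (two consecutive terms determine the rest), the sequence is eventually periodic: after a pre-period of length 2 it cycles with period 6.
For k ≥ 3, x[k] depends only on (k - 3) mod 6. (84 - 3) mod 6 = 3, so x[84] = x[6] = 4.

4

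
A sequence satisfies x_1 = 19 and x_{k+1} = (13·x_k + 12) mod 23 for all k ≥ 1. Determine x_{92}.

9

We have x_1 = 19; x_2 = 6; x_3 = 21; x_4 = 9; x_5 = 14; x_6 = 10; x_7 = 4; x_8 = 18; x_9 = 16; x_{10} = 13; x_{11} = 20; x_{12} = 19.
Since x_{12} = x_1 = 19, the sequence is periodic with period 11.
So x_{92} = x_{1 + ((92-1) mod 11)} = x_4 = 9.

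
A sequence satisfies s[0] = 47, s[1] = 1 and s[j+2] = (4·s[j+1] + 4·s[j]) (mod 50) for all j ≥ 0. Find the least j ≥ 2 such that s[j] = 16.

s[0] = 47; s[1] = 1; s[2] = 42; s[3] = 22; s[4] = 6; s[5] = 12; s[6] = 22; s[7] = 36; s[8] = 32; s[9] = 22; s[10] = 16; s[11] = 2; s[12] = 22; s[13] = 46; s[14] = 22; s[15] = 22; s[16] = 26; s[17] = 42; s[18] = 22.
Since (s[17], s[18]) = (s[2], s[3]) = (42, 22) (two consecutive terms determine the rest), the sequence is eventually periodic: after a pre-period of length 2 it cycles with period 15.
The value 16 first appears (with j ≥ 2) at s[10].

10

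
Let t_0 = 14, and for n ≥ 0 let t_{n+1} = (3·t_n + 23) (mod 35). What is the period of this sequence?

Listing terms: t_0 = 14,  t_1 = 30,  t_2 = 8,  t_3 = 12,  t_4 = 24,  t_5 = 25,  t_6 = 28,  t_7 = 2,  t_8 = 29,  t_9 = 5,  t_{10} = 3,  t_{11} = 32,  t_{12} = 14.
The sequence repeats with period 12.

12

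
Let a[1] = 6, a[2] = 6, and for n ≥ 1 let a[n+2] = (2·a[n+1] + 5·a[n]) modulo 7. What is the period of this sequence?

a[1] = 6,  a[2] = 6,  a[3] = 0,  a[4] = 2,  a[5] = 4,  a[6] = 4,  a[7] = 0,  a[8] = 6,  a[9] = 5,  a[10] = 5,  a[11] = 0,  a[12] = 4,  a[13] = 1,  a[14] = 1,  a[15] = 0,  a[16] = 5,  a[17] = 3,  a[18] = 3,  a[19] = 0,  a[20] = 1,  a[21] = 2,  a[22] = 2,  a[23] = 0,  a[24] = 3,  a[25] = 6,  a[26] = 6.
The sequence repeats with period 24.

24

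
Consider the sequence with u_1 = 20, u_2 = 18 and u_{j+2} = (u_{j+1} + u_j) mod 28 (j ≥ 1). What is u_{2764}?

0

We have u_1 = 20; u_2 = 18; u_3 = 10; u_4 = 0; u_5 = 10; u_6 = 10; u_7 = 20; u_8 = 2; u_9 = 22; u_{10} = 24; u_{11} = 18; u_{12} = 14; u_{13} = 4; u_{14} = 18; u_{15} = 22; u_{16} = 12; u_{17} = 6; u_{18} = 18; u_{19} = 24; u_{20} = 14; u_{21} = 10; u_{22} = 24; u_{23} = 6; u_{24} = 2; u_{25} = 8; u_{26} = 10; u_{27} = 18; u_{28} = 0; u_{29} = 18; u_{30} = 18; u_{31} = 8; u_{32} = 26; u_{33} = 6; u_{34} = 4; u_{35} = 10; u_{36} = 14; u_{37} = 24; u_{38} = 10; u_{39} = 6; u_{40} = 16; u_{41} = 22; u_{42} = 10; u_{43} = 4; u_{44} = 14; u_{45} = 18; u_{46} = 4; u_{47} = 22; u_{48} = 26; u_{49} = 20; u_{50} = 18.
Since (u_{49}, u_{50}) = (u_1, u_2) = (20, 18) (two consecutive terms determine the rest), the sequence is periodic with period 48.
(2764 - 1) mod 48 = 27, so u_{2764} = u_{28} = 0.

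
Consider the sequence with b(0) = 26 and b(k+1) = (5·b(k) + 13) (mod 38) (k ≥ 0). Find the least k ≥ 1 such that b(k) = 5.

Listing terms: b(0) = 26; b(1) = 29; b(2) = 6; b(3) = 5; b(4) = 0; b(5) = 13; b(6) = 2; b(7) = 23; b(8) = 14; b(9) = 7; b(10) = 10; b(11) = 25; b(12) = 24; b(13) = 19; b(14) = 32; b(15) = 21; b(16) = 4; b(17) = 33; b(18) = 26.
The sequence repeats with period 18.
The value 5 first appears (with k ≥ 1) at b(3).

3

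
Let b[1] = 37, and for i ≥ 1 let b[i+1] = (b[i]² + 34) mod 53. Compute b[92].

33

Computing terms: b[1] = 37, b[2] = 25, b[3] = 23, b[4] = 33, b[5] = 10, b[6] = 28, b[7] = 23.
Since b[7] = b[3] = 23, the sequence is eventually periodic: after a pre-period of length 2 it cycles with period 4.
For i ≥ 3, b[i] depends only on (i - 3) mod 4. (92 - 3) mod 4 = 1, so b[92] = b[4] = 33.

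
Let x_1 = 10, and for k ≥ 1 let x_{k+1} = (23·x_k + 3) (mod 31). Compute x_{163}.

We have x_1 = 10,  x_2 = 16,  x_3 = 30,  x_4 = 11,  x_5 = 8,  x_6 = 1,  x_7 = 26,  x_8 = 12,  x_9 = 0,  x_{10} = 3,  x_{11} = 10.
The sequence repeats with period 10.
(163 - 1) mod 10 = 2, so x_{163} = x_3 = 30.

30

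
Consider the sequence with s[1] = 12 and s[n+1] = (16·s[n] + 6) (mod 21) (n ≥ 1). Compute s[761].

9

Listing terms: s[1] = 12,  s[2] = 9,  s[3] = 3,  s[4] = 12.
Since s[4] = s[1] = 12, the sequence is periodic with period 3.
So s[761] = s[1 + ((761-1) mod 3)] = s[2] = 9.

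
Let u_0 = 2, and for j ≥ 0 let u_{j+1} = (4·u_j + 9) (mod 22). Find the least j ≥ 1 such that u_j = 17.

1

u_0 = 2, u_1 = 17, u_2 = 11, u_3 = 9, u_4 = 1, u_5 = 13, u_6 = 17.
Since u_6 = u_1 = 17, the sequence is eventually periodic: after a pre-period of length 1 it cycles with period 5.
The value 17 first appears (with j ≥ 1) at u_1.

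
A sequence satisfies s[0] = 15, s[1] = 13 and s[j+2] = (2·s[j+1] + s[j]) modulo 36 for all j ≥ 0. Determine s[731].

Computing terms: s[0] = 15,  s[1] = 13,  s[2] = 5,  s[3] = 23,  s[4] = 15,  s[5] = 17,  s[6] = 13,  s[7] = 7,  s[8] = 27,  s[9] = 25,  s[10] = 5,  s[11] = 35,  s[12] = 3,  s[13] = 5,  s[14] = 13,  s[15] = 31,  s[16] = 3,  s[17] = 1,  s[18] = 5,  s[19] = 11,  s[20] = 27,  s[21] = 29,  s[22] = 13,  s[23] = 19,  s[24] = 15,  s[25] = 13.
Since (s[24], s[25]) = (s[0], s[1]) = (15, 13) (two consecutive terms determine the rest), the sequence is periodic with period 24.
So s[731] = s[0 + ((731-0) mod 24)] = s[11] = 35.

35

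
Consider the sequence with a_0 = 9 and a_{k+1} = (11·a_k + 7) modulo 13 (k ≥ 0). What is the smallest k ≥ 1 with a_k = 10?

5

We have a_0 = 9; a_1 = 2; a_2 = 3; a_3 = 1; a_4 = 5; a_5 = 10; a_6 = 0; a_7 = 7; a_8 = 6; a_9 = 8; a_{10} = 4; a_{11} = 12; a_{12} = 9.
The sequence repeats with period 12.
The value 10 first appears (with k ≥ 1) at a_5.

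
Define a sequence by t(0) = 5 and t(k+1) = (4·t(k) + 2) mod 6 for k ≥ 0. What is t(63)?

2

We have t(0) = 5; t(1) = 4; t(2) = 0; t(3) = 2; t(4) = 4.
Since t(4) = t(1) = 4, the sequence is eventually periodic: after a pre-period of length 1 it cycles with period 3.
For k ≥ 1, t(k) depends only on (k - 1) mod 3. (63 - 1) mod 3 = 2, so t(63) = t(3) = 2.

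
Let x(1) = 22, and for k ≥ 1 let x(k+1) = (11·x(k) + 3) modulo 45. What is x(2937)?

25

We have x(1) = 22,  x(2) = 20,  x(3) = 43,  x(4) = 26,  x(5) = 19,  x(6) = 32,  x(7) = 40,  x(8) = 38,  x(9) = 16,  x(10) = 44,  x(11) = 37,  x(12) = 5,  x(13) = 13,  x(14) = 11,  x(15) = 34,  x(16) = 17,  x(17) = 10,  x(18) = 23,  x(19) = 31,  x(20) = 29,  x(21) = 7,  x(22) = 35,  x(23) = 28,  x(24) = 41,  x(25) = 4,  x(26) = 2,  x(27) = 25,  x(28) = 8,  x(29) = 1,  x(30) = 14,  x(31) = 22.
Since x(31) = x(1) = 22, the sequence is periodic with period 30.
(2937 - 1) mod 30 = 26, so x(2937) = x(27) = 25.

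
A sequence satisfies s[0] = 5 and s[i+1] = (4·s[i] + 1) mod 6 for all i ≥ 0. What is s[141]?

s[0] = 5; s[1] = 3; s[2] = 1; s[3] = 5.
The sequence repeats with period 3.
So s[141] = s[0 + ((141-0) mod 3)] = s[0] = 5.

5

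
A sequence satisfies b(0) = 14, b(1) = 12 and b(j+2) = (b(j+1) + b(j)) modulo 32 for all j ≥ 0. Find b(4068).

30

We have b(0) = 14,  b(1) = 12,  b(2) = 26,  b(3) = 6,  b(4) = 0,  b(5) = 6,  b(6) = 6,  b(7) = 12,  b(8) = 18,  b(9) = 30,  b(10) = 16,  b(11) = 14,  b(12) = 30,  b(13) = 12,  b(14) = 10,  b(15) = 22,  b(16) = 0,  b(17) = 22,  b(18) = 22,  b(19) = 12,  b(20) = 2,  b(21) = 14,  b(22) = 16,  b(23) = 30,  b(24) = 14,  b(25) = 12.
Since (b(24), b(25)) = (b(0), b(1)) = (14, 12) (two consecutive terms determine the rest), the sequence is periodic with period 24.
So b(4068) = b(0 + ((4068-0) mod 24)) = b(12) = 30.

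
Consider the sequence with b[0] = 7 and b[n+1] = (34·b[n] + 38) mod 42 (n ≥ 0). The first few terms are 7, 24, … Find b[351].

10

Computing terms: b[0] = 7; b[1] = 24; b[2] = 14; b[3] = 10; b[4] = 0; b[5] = 38; b[6] = 28; b[7] = 24.
Since b[7] = b[1] = 24, the sequence is eventually periodic: after a pre-period of length 1 it cycles with period 6.
For n ≥ 1, b[n] depends only on (n - 1) mod 6. (351 - 1) mod 6 = 2, so b[351] = b[3] = 10.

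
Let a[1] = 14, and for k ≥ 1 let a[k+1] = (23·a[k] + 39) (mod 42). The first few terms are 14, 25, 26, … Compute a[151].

14

a[1] = 14; a[2] = 25; a[3] = 26; a[4] = 7; a[5] = 32; a[6] = 19; a[7] = 14.
Since a[7] = a[1] = 14, the sequence is periodic with period 6.
So a[151] = a[1 + ((151-1) mod 6)] = a[1] = 14.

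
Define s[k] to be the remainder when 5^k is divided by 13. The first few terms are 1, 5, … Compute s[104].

s[0] = 1; s[1] = 5; s[2] = 12; s[3] = 8; s[4] = 1.
Since s[4] = s[0] = 1, the sequence is periodic with period 4.
So s[104] = s[0 + ((104-0) mod 4)] = s[0] = 1.

1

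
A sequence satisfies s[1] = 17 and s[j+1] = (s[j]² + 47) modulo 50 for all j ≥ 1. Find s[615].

Computing terms: s[1] = 17, s[2] = 36, s[3] = 43, s[4] = 46, s[5] = 13, s[6] = 16, s[7] = 3, s[8] = 6, s[9] = 33, s[10] = 36.
Since s[10] = s[2] = 36, the sequence is eventually periodic: after a pre-period of length 1 it cycles with period 8.
For j ≥ 2, s[j] depends only on (j - 2) mod 8. (615 - 2) mod 8 = 5, so s[615] = s[7] = 3.

3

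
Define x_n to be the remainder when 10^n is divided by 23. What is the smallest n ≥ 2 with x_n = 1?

Listing terms: x_1 = 10,  x_2 = 8,  x_3 = 11,  x_4 = 18,  x_5 = 19,  x_6 = 6,  x_7 = 14,  x_8 = 2,  x_9 = 20,  x_{10} = 16,  x_{11} = 22,  x_{12} = 13,  x_{13} = 15,  x_{14} = 12,  x_{15} = 5,  x_{16} = 4,  x_{17} = 17,  x_{18} = 9,  x_{19} = 21,  x_{20} = 3,  x_{21} = 7,  x_{22} = 1,  x_{23} = 10.
The sequence repeats with period 22.
The value 1 first appears (with n ≥ 2) at x_{22}.

22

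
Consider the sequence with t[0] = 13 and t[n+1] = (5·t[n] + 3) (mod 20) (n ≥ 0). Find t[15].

Computing terms: t[0] = 13,  t[1] = 8,  t[2] = 3,  t[3] = 18,  t[4] = 13.
Since t[4] = t[0] = 13, the sequence is periodic with period 4.
So t[15] = t[0 + ((15-0) mod 4)] = t[3] = 18.

18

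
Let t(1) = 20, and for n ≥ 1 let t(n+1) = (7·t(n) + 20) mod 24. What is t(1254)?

0

t(1) = 20, t(2) = 16, t(3) = 12, t(4) = 8, t(5) = 4, t(6) = 0, t(7) = 20.
Since t(7) = t(1) = 20, the sequence is periodic with period 6.
(1254 - 1) mod 6 = 5, so t(1254) = t(6) = 0.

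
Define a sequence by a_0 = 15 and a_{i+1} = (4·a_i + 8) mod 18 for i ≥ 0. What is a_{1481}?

16

Computing terms: a_0 = 15; a_1 = 14; a_2 = 10; a_3 = 12; a_4 = 2; a_5 = 16; a_6 = 0; a_7 = 8; a_8 = 4; a_9 = 6; a_{10} = 14.
Since a_{10} = a_1 = 14, the sequence is eventually periodic: after a pre-period of length 1 it cycles with period 9.
For i ≥ 1, a_i depends only on (i - 1) mod 9. (1481 - 1) mod 9 = 4, so a_{1481} = a_5 = 16.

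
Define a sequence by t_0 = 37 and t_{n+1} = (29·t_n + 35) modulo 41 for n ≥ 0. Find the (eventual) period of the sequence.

40

We have t_0 = 37,  t_1 = 1,  t_2 = 23,  t_3 = 5,  t_4 = 16,  t_5 = 7,  t_6 = 33,  t_7 = 8,  t_8 = 21,  t_9 = 29,  t_{10} = 15,  t_{11} = 19,  t_{12} = 12,  t_{13} = 14,  t_{14} = 31,  t_{15} = 32,  t_{16} = 20,  t_{17} = 0,  t_{18} = 35,  t_{19} = 25,  t_{20} = 22,  t_{21} = 17,  t_{22} = 36,  t_{23} = 13,  t_{24} = 2,  t_{25} = 11,  t_{26} = 26,  t_{27} = 10,  t_{28} = 38,  t_{29} = 30,  t_{30} = 3,  t_{31} = 40,  t_{32} = 6,  t_{33} = 4,  t_{34} = 28,  t_{35} = 27,  t_{36} = 39,  t_{37} = 18,  t_{38} = 24,  t_{39} = 34,  t_{40} = 37.
The sequence repeats with period 40.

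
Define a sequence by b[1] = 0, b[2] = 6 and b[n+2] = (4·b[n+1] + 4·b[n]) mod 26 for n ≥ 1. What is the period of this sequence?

b[1] = 0; b[2] = 6; b[3] = 24; b[4] = 16; b[5] = 4; b[6] = 2; b[7] = 24; b[8] = 0; b[9] = 18; b[10] = 20; b[11] = 22; b[12] = 12; b[13] = 6; b[14] = 20; b[15] = 0; b[16] = 2; b[17] = 8; b[18] = 14; b[19] = 10; b[20] = 18; b[21] = 8; b[22] = 0; b[23] = 6.
Since (b[22], b[23]) = (b[1], b[2]) = (0, 6) (two consecutive terms determine the rest), the sequence is periodic with period 21.

21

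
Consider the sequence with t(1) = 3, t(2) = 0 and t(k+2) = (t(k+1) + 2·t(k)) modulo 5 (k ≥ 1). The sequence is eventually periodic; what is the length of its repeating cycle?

4

We have t(1) = 3,  t(2) = 0,  t(3) = 1,  t(4) = 1,  t(5) = 3,  t(6) = 0.
Since (t(5), t(6)) = (t(1), t(2)) = (3, 0) (two consecutive terms determine the rest), the sequence is periodic with period 4.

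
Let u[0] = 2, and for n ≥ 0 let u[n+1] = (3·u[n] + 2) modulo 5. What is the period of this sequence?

4

u[0] = 2,  u[1] = 3,  u[2] = 1,  u[3] = 0,  u[4] = 2.
The sequence repeats with period 4.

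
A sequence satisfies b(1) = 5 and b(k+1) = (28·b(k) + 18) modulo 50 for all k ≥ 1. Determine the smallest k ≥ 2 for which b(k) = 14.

Listing terms: b(1) = 5, b(2) = 8, b(3) = 42, b(4) = 44, b(5) = 0, b(6) = 18, b(7) = 22, b(8) = 34, b(9) = 20, b(10) = 28, b(11) = 2, b(12) = 24, b(13) = 40, b(14) = 38, b(15) = 32, b(16) = 14, b(17) = 10, b(18) = 48, b(19) = 12, b(20) = 4, b(21) = 30, b(22) = 8.
Since b(22) = b(2) = 8, the sequence is eventually periodic: after a pre-period of length 1 it cycles with period 20.
The value 14 first appears (with k ≥ 2) at b(16).

16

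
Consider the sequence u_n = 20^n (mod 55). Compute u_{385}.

45

We have u_1 = 20,  u_2 = 15,  u_3 = 25,  u_4 = 5,  u_5 = 45,  u_6 = 20.
Since u_6 = u_1 = 20, the sequence is periodic with period 5.
So u_{385} = u_{1 + ((385-1) mod 5)} = u_5 = 45.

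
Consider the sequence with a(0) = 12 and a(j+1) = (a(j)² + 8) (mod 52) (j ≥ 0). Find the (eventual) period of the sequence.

Listing terms: a(0) = 12, a(1) = 48, a(2) = 24, a(3) = 12.
The sequence repeats with period 3.

3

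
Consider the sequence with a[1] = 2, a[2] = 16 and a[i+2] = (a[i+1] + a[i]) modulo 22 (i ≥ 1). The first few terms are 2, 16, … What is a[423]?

a[1] = 2, a[2] = 16, a[3] = 18, a[4] = 12, a[5] = 8, a[6] = 20, a[7] = 6, a[8] = 4, a[9] = 10, a[10] = 14, a[11] = 2, a[12] = 16.
Since (a[11], a[12]) = (a[1], a[2]) = (2, 16) (two consecutive terms determine the rest), the sequence is periodic with period 10.
(423 - 1) mod 10 = 2, so a[423] = a[3] = 18.

18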